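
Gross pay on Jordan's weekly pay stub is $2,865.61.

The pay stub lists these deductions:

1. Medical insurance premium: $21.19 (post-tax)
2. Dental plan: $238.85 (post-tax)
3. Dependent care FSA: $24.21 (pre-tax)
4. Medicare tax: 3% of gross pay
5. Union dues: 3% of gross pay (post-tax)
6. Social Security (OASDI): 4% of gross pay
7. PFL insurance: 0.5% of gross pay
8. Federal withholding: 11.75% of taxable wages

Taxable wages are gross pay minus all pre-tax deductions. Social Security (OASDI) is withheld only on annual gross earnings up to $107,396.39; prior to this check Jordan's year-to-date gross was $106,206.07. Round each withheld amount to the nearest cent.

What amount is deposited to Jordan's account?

$2,013.62

Dependent care FSA: $24.21
Taxable wages = $2,865.61 − $24.21 = $2,841.40
Federal withholding: $2,841.40 × 0.1175 = $333.86
PFL insurance: $2,865.61 × 0.005 = $14.33
Medicare tax: $2,865.61 × 0.03 = $85.97
Social Security (OASDI): only $107,396.39 − $106,206.07 = $1,190.32 of this check is subject → $1,190.32 × 0.04 = $47.61
Dental plan: $238.85
Union dues: $2,865.61 × 0.03 = $85.97
Medical insurance premium: $21.19
Total deductions = $24.21 + $333.86 + $14.33 + $85.97 + $47.61 + $238.85 + $85.97 + $21.19 = $851.99
Net pay = $2,865.61 − $851.99 = $2,013.62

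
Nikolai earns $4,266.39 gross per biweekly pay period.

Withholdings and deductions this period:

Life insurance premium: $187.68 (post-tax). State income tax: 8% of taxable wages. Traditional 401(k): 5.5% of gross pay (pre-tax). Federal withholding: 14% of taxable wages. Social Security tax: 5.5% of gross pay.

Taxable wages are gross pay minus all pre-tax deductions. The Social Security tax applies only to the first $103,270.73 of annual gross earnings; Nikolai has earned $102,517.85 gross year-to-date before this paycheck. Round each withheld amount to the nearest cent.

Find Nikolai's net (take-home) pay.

Traditional 401(k): $4,266.39 × 0.055 = $234.65
Taxable wages = $4,266.39 − $234.65 = $4,031.74
Federal withholding: $4,031.74 × 0.14 = $564.44
State income tax: $4,031.74 × 0.08 = $322.54
Social Security tax: only $103,270.73 − $102,517.85 = $752.88 of this check is subject → $752.88 × 0.055 = $41.41
Life insurance premium: $187.68
Total deductions = $234.65 + $564.44 + $322.54 + $41.41 + $187.68 = $1,350.72
Net pay = $4,266.39 − $1,350.72 = $2,915.67

$2,915.67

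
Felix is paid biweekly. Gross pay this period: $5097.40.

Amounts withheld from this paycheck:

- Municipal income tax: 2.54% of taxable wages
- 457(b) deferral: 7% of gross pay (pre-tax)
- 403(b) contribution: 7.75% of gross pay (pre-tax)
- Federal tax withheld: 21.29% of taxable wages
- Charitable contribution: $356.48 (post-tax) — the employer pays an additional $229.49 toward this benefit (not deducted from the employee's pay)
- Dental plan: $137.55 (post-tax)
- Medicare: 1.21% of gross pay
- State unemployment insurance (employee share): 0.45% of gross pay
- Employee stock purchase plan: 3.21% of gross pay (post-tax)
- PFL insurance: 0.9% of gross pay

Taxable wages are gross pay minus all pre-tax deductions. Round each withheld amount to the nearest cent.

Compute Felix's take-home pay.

457(b) deferral: $5097.40 × 0.07 = $356.82
403(b) contribution: $5097.40 × 0.0775 = $395.05
Pre-tax total = $356.82 + $395.05 = $751.87
Taxable wages = $5097.40 − $751.87 = $4345.53
Federal tax withheld: $4345.53 × 0.2129 = $925.16
Municipal income tax: $4345.53 × 0.0254 = $110.38
PFL insurance: $5097.40 × 0.009 = $45.88
State unemployment insurance (employee share): $5097.40 × 0.0045 = $22.94
Medicare: $5097.40 × 0.0121 = $61.68
Charitable contribution: $356.48
Dental plan: $137.55
Employee stock purchase plan: $5097.40 × 0.0321 = $163.63
(Employer's $229.49 toward charitable contribution is not withheld from the employee.)
Total deductions = $356.82 + $395.05 + $925.16 + $110.38 + $45.88 + $22.94 + $61.68 + $356.48 + $137.55 + $163.63 = $2575.57
Net pay = $5097.40 − $2575.57 = $2521.83

$2521.83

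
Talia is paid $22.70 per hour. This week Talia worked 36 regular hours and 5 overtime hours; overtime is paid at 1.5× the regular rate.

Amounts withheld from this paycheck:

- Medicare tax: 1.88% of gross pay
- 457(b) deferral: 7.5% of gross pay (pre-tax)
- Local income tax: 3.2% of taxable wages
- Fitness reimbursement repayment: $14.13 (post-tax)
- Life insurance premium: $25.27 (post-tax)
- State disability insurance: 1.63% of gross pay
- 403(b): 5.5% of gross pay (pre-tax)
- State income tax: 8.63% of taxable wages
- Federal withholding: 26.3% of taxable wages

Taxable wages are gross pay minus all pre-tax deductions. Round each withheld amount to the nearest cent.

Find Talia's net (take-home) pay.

Regular pay: 36 × $22.70 = $817.20
Overtime pay: 5 × $22.70 × 1.5 = $170.25
Gross pay = $817.20 + $170.25 = $987.45
403(b): $987.45 × 0.055 = $54.31
457(b) deferral: $987.45 × 0.075 = $74.06
Pre-tax total = $54.31 + $74.06 = $128.37
Taxable wages = $987.45 − $128.37 = $859.08
State income tax: $859.08 × 0.0863 = $74.14
Local income tax: $859.08 × 0.032 = $27.49
Federal withholding: $859.08 × 0.263 = $225.94
Medicare tax: $987.45 × 0.0188 = $18.56
State disability insurance: $987.45 × 0.0163 = $16.10
Fitness reimbursement repayment: $14.13
Life insurance premium: $25.27
Total deductions = $54.31 + $74.06 + $74.14 + $27.49 + $225.94 + $18.56 + $16.10 + $14.13 + $25.27 = $530.00
Net pay = $987.45 − $530.00 = $457.45

$457.45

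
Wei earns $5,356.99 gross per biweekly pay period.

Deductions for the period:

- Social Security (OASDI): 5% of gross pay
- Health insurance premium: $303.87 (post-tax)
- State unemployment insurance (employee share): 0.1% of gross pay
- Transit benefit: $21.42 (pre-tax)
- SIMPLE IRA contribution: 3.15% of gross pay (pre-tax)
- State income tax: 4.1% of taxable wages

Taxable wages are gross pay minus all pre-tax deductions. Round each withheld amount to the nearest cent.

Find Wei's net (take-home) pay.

$4,377.90

SIMPLE IRA contribution: $5,356.99 × 0.0315 = $168.75
Transit benefit: $21.42
Pre-tax total = $168.75 + $21.42 = $190.17
Taxable wages = $5,356.99 − $190.17 = $5,166.82
State income tax: $5,166.82 × 0.041 = $211.84
Social Security (OASDI): $5,356.99 × 0.05 = $267.85
State unemployment insurance (employee share): $5,356.99 × 0.001 = $5.36
Health insurance premium: $303.87
Total deductions = $168.75 + $21.42 + $211.84 + $267.85 + $5.36 + $303.87 = $979.09
Net pay = $5,356.99 − $979.09 = $4,377.90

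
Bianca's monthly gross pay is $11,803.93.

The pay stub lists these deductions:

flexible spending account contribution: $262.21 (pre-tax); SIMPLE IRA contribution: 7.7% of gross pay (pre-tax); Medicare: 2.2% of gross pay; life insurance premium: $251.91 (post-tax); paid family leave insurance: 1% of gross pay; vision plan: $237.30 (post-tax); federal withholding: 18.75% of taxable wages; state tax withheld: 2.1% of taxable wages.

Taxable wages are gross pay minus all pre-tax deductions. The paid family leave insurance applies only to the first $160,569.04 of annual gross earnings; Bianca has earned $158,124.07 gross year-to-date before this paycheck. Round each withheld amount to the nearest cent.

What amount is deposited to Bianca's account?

$7,642.53

SIMPLE IRA contribution: $11,803.93 × 0.077 = $908.90
Flexible spending account contribution: $262.21
Pre-tax total = $908.90 + $262.21 = $1,171.11
Taxable wages = $11,803.93 − $1,171.11 = $10,632.82
State tax withheld: $10,632.82 × 0.021 = $223.29
Federal withholding: $10,632.82 × 0.1875 = $1,993.65
Paid family leave insurance: only $160,569.04 − $158,124.07 = $2,444.97 of this check is subject → $2,444.97 × 0.01 = $24.45
Medicare: $11,803.93 × 0.022 = $259.69
Life insurance premium: $251.91
Vision plan: $237.30
Total deductions = $908.90 + $262.21 + $223.29 + $1,993.65 + $24.45 + $259.69 + $251.91 + $237.30 = $4,161.40
Net pay = $11,803.93 − $4,161.40 = $7,642.53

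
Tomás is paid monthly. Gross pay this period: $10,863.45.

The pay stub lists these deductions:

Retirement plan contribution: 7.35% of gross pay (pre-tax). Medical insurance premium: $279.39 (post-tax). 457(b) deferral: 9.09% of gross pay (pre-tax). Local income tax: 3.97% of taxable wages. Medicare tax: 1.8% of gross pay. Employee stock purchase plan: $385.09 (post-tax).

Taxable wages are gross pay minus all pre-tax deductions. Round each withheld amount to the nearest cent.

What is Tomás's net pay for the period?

457(b) deferral: $10,863.45 × 0.0909 = $987.49
Retirement plan contribution: $10,863.45 × 0.0735 = $798.46
Pre-tax total = $987.49 + $798.46 = $1,785.95
Taxable wages = $10,863.45 − $1,785.95 = $9,077.50
Local income tax: $9,077.50 × 0.0397 = $360.38
Medicare tax: $10,863.45 × 0.018 = $195.54
Medical insurance premium: $279.39
Employee stock purchase plan: $385.09
Total deductions = $987.49 + $798.46 + $360.38 + $195.54 + $279.39 + $385.09 = $3,006.35
Net pay = $10,863.45 − $3,006.35 = $7,857.10

$7,857.10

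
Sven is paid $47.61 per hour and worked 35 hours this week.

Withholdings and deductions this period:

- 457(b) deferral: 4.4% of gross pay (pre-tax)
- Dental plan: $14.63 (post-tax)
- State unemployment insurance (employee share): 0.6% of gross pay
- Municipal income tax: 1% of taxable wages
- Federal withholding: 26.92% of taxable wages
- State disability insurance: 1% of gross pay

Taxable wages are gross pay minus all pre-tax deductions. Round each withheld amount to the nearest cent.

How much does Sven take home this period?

Gross pay: 35 × $47.61 = $1666.35
457(b) deferral: $1666.35 × 0.044 = $73.32
Taxable wages = $1666.35 − $73.32 = $1593.03
Municipal income tax: $1593.03 × 0.01 = $15.93
Federal withholding: $1593.03 × 0.2692 = $428.84
State unemployment insurance (employee share): $1666.35 × 0.006 = $10.00
State disability insurance: $1666.35 × 0.01 = $16.66
Dental plan: $14.63
Total deductions = $73.32 + $15.93 + $428.84 + $10.00 + $16.66 + $14.63 = $559.38
Net pay = $1666.35 − $559.38 = $1106.97

$1106.97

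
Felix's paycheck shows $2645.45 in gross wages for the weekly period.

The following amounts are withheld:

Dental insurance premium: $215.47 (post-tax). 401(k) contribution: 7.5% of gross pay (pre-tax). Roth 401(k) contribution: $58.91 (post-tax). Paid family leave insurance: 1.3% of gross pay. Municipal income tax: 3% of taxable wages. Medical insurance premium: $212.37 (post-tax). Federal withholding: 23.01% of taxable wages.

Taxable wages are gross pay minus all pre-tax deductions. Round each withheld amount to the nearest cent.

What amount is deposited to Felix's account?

$1289.43

401(k) contribution: $2645.45 × 0.075 = $198.41
Taxable wages = $2645.45 − $198.41 = $2447.04
Federal withholding: $2447.04 × 0.2301 = $563.06
Municipal income tax: $2447.04 × 0.03 = $73.41
Paid family leave insurance: $2645.45 × 0.013 = $34.39
Dental insurance premium: $215.47
Medical insurance premium: $212.37
Roth 401(k) contribution: $58.91
Total deductions = $198.41 + $563.06 + $73.41 + $34.39 + $215.47 + $212.37 + $58.91 = $1356.02
Net pay = $2645.45 − $1356.02 = $1289.43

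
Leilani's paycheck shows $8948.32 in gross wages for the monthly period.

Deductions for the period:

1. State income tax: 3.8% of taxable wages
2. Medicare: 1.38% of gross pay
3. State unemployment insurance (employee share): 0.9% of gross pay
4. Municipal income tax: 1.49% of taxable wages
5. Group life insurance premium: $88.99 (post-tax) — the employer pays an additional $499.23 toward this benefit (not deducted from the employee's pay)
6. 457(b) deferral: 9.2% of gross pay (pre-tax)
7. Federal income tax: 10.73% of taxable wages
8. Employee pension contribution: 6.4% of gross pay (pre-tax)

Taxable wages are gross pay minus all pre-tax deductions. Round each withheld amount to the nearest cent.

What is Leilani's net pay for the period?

457(b) deferral: $8948.32 × 0.092 = $823.25
Employee pension contribution: $8948.32 × 0.064 = $572.69
Pre-tax total = $823.25 + $572.69 = $1395.94
Taxable wages = $8948.32 − $1395.94 = $7552.38
State income tax: $7552.38 × 0.038 = $286.99
Municipal income tax: $7552.38 × 0.0149 = $112.53
Federal income tax: $7552.38 × 0.1073 = $810.37
Medicare: $8948.32 × 0.0138 = $123.49
State unemployment insurance (employee share): $8948.32 × 0.009 = $80.53
Group life insurance premium: $88.99
(Employer's $499.23 toward group life insurance premium is not withheld from the employee.)
Total deductions = $823.25 + $572.69 + $286.99 + $112.53 + $810.37 + $123.49 + $80.53 + $88.99 = $2898.84
Net pay = $8948.32 − $2898.84 = $6049.48

$6049.48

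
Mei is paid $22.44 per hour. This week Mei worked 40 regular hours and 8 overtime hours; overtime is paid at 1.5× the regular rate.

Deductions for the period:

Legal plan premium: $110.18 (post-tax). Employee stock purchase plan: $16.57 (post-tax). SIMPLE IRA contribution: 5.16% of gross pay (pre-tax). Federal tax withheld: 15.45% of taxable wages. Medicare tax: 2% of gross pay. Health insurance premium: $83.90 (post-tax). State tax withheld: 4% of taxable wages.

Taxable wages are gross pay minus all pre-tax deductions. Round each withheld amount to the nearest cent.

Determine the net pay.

$657.43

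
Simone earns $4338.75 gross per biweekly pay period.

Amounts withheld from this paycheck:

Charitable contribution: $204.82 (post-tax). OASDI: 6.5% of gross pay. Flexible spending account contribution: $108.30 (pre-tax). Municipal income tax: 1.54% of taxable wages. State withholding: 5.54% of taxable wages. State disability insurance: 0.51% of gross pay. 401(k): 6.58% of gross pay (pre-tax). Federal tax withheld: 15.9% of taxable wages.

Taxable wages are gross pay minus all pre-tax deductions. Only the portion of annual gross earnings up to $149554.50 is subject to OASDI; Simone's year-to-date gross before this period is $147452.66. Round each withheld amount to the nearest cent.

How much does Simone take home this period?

$2674.84

401(k): $4338.75 × 0.0658 = $285.49
Flexible spending account contribution: $108.30
Pre-tax total = $285.49 + $108.30 = $393.79
Taxable wages = $4338.75 − $393.79 = $3944.96
Municipal income tax: $3944.96 × 0.0154 = $60.75
State withholding: $3944.96 × 0.0554 = $218.55
Federal tax withheld: $3944.96 × 0.159 = $627.25
State disability insurance: $4338.75 × 0.0051 = $22.13
OASDI: only $149554.50 − $147452.66 = $2101.84 of this check is subject → $2101.84 × 0.065 = $136.62
Charitable contribution: $204.82
Total deductions = $285.49 + $108.30 + $60.75 + $218.55 + $627.25 + $22.13 + $136.62 + $204.82 = $1663.91
Net pay = $4338.75 − $1663.91 = $2674.84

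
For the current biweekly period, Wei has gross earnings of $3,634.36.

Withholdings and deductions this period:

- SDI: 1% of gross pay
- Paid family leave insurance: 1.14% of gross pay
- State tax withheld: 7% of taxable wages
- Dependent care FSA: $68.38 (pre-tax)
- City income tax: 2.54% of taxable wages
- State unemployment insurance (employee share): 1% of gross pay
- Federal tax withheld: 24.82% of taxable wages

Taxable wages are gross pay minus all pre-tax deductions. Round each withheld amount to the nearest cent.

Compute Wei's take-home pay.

Dependent care FSA: $68.38
Taxable wages = $3,634.36 − $68.38 = $3,565.98
City income tax: $3,565.98 × 0.0254 = $90.58
Federal tax withheld: $3,565.98 × 0.2482 = $885.08
State tax withheld: $3,565.98 × 0.07 = $249.62
SDI: $3,634.36 × 0.01 = $36.34
State unemployment insurance (employee share): $3,634.36 × 0.01 = $36.34
Paid family leave insurance: $3,634.36 × 0.0114 = $41.43
Total deductions = $68.38 + $90.58 + $885.08 + $249.62 + $36.34 + $36.34 + $41.43 = $1,407.77
Net pay = $3,634.36 − $1,407.77 = $2,226.59

$2,226.59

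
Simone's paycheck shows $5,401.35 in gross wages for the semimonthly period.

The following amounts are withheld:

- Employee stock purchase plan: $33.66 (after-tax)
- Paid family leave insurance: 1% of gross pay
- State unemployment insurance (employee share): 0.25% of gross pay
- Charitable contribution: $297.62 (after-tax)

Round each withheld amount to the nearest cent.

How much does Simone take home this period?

$5,002.56

State unemployment insurance (employee share): $5,401.35 × 0.0025 = $13.50
Paid family leave insurance: $5,401.35 × 0.01 = $54.01
Employee stock purchase plan: $33.66
Charitable contribution: $297.62
Total deductions = $13.50 + $54.01 + $33.66 + $297.62 = $398.79
Net pay = $5,401.35 − $398.79 = $5,002.56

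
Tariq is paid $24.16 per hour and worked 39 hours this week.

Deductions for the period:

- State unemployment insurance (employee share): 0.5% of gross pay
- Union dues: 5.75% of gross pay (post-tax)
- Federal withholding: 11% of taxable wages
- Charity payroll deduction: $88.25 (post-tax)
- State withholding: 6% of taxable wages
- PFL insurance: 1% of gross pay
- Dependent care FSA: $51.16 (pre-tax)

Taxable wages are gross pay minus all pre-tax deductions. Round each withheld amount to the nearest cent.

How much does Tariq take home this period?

Gross pay: 39 × $24.16 = $942.24
Dependent care FSA: $51.16
Taxable wages = $942.24 − $51.16 = $891.08
State withholding: $891.08 × 0.06 = $53.46
Federal withholding: $891.08 × 0.11 = $98.02
State unemployment insurance (employee share): $942.24 × 0.005 = $4.71
PFL insurance: $942.24 × 0.01 = $9.42
Charity payroll deduction: $88.25
Union dues: $942.24 × 0.0575 = $54.18
Total deductions = $51.16 + $53.46 + $98.02 + $4.71 + $9.42 + $88.25 + $54.18 = $359.20
Net pay = $942.24 − $359.20 = $583.04

$583.04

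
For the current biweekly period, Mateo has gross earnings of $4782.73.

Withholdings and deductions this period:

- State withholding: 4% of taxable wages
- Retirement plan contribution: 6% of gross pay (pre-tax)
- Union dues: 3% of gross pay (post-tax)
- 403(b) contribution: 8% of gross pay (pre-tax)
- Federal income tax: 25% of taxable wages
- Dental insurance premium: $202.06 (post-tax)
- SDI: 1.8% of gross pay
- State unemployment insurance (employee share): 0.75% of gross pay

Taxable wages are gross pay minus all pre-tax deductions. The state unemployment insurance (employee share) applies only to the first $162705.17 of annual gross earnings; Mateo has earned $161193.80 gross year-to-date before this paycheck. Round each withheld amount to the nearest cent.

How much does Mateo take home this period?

$2477.36

403(b) contribution: $4782.73 × 0.08 = $382.62
Retirement plan contribution: $4782.73 × 0.06 = $286.96
Pre-tax total = $382.62 + $286.96 = $669.58
Taxable wages = $4782.73 − $669.58 = $4113.15
Federal income tax: $4113.15 × 0.25 = $1028.29
State withholding: $4113.15 × 0.04 = $164.53
SDI: $4782.73 × 0.018 = $86.09
State unemployment insurance (employee share): only $162705.17 − $161193.80 = $1511.37 of this check is subject → $1511.37 × 0.0075 = $11.34
Dental insurance premium: $202.06
Union dues: $4782.73 × 0.03 = $143.48
Total deductions = $382.62 + $286.96 + $1028.29 + $164.53 + $86.09 + $11.34 + $202.06 + $143.48 = $2305.37
Net pay = $4782.73 − $2305.37 = $2477.36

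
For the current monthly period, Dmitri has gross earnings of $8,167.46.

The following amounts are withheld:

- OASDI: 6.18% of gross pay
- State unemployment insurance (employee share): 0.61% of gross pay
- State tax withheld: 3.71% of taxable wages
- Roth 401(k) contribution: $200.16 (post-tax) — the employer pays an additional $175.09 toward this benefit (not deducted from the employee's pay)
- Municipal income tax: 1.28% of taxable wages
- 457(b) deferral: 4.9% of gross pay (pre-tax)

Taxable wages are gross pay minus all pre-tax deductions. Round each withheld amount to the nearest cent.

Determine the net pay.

$6,624.94

457(b) deferral: $8,167.46 × 0.049 = $400.21
Taxable wages = $8,167.46 − $400.21 = $7,767.25
State tax withheld: $7,767.25 × 0.0371 = $288.16
Municipal income tax: $7,767.25 × 0.0128 = $99.42
OASDI: $8,167.46 × 0.0618 = $504.75
State unemployment insurance (employee share): $8,167.46 × 0.0061 = $49.82
Roth 401(k) contribution: $200.16
(Employer's $175.09 toward Roth 401(k) contribution is not withheld from the employee.)
Total deductions = $400.21 + $288.16 + $99.42 + $504.75 + $49.82 + $200.16 = $1,542.52
Net pay = $8,167.46 − $1,542.52 = $6,624.94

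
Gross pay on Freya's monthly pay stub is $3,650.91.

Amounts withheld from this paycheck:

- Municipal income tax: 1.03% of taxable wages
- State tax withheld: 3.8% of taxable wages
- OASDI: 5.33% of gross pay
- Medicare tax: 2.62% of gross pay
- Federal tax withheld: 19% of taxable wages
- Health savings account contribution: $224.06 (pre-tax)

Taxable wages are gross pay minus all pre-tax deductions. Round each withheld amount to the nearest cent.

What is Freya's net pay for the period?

$2,319.99

Health savings account contribution: $224.06
Taxable wages = $3,650.91 − $224.06 = $3,426.85
Municipal income tax: $3,426.85 × 0.0103 = $35.30
Federal tax withheld: $3,426.85 × 0.19 = $651.10
State tax withheld: $3,426.85 × 0.038 = $130.22
OASDI: $3,650.91 × 0.0533 = $194.59
Medicare tax: $3,650.91 × 0.0262 = $95.65
Total deductions = $224.06 + $35.30 + $651.10 + $130.22 + $194.59 + $95.65 = $1,330.92
Net pay = $3,650.91 − $1,330.92 = $2,319.99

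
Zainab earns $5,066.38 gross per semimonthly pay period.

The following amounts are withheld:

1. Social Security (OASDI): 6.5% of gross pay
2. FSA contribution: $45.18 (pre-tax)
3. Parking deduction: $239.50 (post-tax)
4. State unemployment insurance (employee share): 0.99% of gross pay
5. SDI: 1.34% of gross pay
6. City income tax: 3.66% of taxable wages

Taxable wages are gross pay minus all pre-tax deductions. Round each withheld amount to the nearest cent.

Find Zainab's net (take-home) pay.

FSA contribution: $45.18
Taxable wages = $5,066.38 − $45.18 = $5,021.20
City income tax: $5,021.20 × 0.0366 = $183.78
SDI: $5,066.38 × 0.0134 = $67.89
State unemployment insurance (employee share): $5,066.38 × 0.0099 = $50.16
Social Security (OASDI): $5,066.38 × 0.065 = $329.31
Parking deduction: $239.50
Total deductions = $45.18 + $183.78 + $67.89 + $50.16 + $329.31 + $239.50 = $915.82
Net pay = $5,066.38 − $915.82 = $4,150.56

$4,150.56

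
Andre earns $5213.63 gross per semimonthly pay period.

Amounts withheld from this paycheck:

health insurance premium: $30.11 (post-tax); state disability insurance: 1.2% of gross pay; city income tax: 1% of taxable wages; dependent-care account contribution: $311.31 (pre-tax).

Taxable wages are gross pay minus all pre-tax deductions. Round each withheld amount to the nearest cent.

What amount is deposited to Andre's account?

Dependent-care account contribution: $311.31
Taxable wages = $5213.63 − $311.31 = $4902.32
City income tax: $4902.32 × 0.01 = $49.02
State disability insurance: $5213.63 × 0.012 = $62.56
Health insurance premium: $30.11
Total deductions = $311.31 + $49.02 + $62.56 + $30.11 = $453.00
Net pay = $5213.63 − $453.00 = $4760.63

$4760.63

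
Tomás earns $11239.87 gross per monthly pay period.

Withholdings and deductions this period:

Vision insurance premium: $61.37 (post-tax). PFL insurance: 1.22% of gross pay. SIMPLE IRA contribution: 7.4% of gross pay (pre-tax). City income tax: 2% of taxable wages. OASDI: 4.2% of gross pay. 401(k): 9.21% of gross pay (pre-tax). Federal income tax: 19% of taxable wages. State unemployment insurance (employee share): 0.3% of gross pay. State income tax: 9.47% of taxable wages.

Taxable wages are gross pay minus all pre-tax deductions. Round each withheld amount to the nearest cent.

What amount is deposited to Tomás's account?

$5812.70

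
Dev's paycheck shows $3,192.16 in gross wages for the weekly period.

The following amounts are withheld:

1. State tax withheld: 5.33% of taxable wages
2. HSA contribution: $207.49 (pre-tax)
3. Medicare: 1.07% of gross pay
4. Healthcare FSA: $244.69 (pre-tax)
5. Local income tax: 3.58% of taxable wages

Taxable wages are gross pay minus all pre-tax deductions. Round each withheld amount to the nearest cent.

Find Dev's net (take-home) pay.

$2,461.69

Healthcare FSA: $244.69
HSA contribution: $207.49
Pre-tax total = $244.69 + $207.49 = $452.18
Taxable wages = $3,192.16 − $452.18 = $2,739.98
State tax withheld: $2,739.98 × 0.0533 = $146.04
Local income tax: $2,739.98 × 0.0358 = $98.09
Medicare: $3,192.16 × 0.0107 = $34.16
Total deductions = $244.69 + $207.49 + $146.04 + $98.09 + $34.16 = $730.47
Net pay = $3,192.16 − $730.47 = $2,461.69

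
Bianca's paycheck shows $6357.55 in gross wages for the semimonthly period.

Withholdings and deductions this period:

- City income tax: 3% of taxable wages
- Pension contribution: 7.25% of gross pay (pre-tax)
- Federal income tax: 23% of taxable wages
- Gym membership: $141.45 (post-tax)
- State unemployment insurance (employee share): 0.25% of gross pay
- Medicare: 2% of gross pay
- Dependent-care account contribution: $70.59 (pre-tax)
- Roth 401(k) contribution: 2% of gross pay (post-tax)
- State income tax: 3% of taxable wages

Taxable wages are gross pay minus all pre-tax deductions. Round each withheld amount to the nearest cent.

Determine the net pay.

$3724.85

Pension contribution: $6357.55 × 0.0725 = $460.92
Dependent-care account contribution: $70.59
Pre-tax total = $460.92 + $70.59 = $531.51
Taxable wages = $6357.55 − $531.51 = $5826.04
City income tax: $5826.04 × 0.03 = $174.78
State income tax: $5826.04 × 0.03 = $174.78
Federal income tax: $5826.04 × 0.23 = $1339.99
State unemployment insurance (employee share): $6357.55 × 0.0025 = $15.89
Medicare: $6357.55 × 0.02 = $127.15
Roth 401(k) contribution: $6357.55 × 0.02 = $127.15
Gym membership: $141.45
Total deductions = $460.92 + $70.59 + $174.78 + $174.78 + $1339.99 + $15.89 + $127.15 + $127.15 + $141.45 = $2632.70
Net pay = $6357.55 − $2632.70 = $3724.85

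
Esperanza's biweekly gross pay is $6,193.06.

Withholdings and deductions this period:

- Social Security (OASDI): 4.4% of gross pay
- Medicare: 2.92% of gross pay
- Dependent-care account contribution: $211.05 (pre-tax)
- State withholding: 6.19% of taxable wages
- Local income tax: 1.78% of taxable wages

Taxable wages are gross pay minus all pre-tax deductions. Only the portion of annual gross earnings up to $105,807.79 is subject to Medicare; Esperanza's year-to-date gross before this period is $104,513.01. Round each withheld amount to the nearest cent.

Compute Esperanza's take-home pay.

Dependent-care account contribution: $211.05
Taxable wages = $6,193.06 − $211.05 = $5,982.01
Local income tax: $5,982.01 × 0.0178 = $106.48
State withholding: $5,982.01 × 0.0619 = $370.29
Medicare: only $105,807.79 − $104,513.01 = $1,294.78 of this check is subject → $1,294.78 × 0.0292 = $37.81
Social Security (OASDI): $6,193.06 × 0.044 = $272.49
Total deductions = $211.05 + $106.48 + $370.29 + $37.81 + $272.49 = $998.12
Net pay = $6,193.06 − $998.12 = $5,194.94

$5,194.94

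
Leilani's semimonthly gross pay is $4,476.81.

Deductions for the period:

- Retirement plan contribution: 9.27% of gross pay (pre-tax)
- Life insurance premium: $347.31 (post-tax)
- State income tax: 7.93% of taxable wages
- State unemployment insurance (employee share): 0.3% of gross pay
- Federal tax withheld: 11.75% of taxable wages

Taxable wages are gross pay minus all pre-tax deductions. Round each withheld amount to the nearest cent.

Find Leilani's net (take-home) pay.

$2,901.71

Retirement plan contribution: $4,476.81 × 0.0927 = $415.00
Taxable wages = $4,476.81 − $415.00 = $4,061.81
State income tax: $4,061.81 × 0.0793 = $322.10
Federal tax withheld: $4,061.81 × 0.1175 = $477.26
State unemployment insurance (employee share): $4,476.81 × 0.003 = $13.43
Life insurance premium: $347.31
Total deductions = $415.00 + $322.10 + $477.26 + $13.43 + $347.31 = $1,575.10
Net pay = $4,476.81 − $1,575.10 = $2,901.71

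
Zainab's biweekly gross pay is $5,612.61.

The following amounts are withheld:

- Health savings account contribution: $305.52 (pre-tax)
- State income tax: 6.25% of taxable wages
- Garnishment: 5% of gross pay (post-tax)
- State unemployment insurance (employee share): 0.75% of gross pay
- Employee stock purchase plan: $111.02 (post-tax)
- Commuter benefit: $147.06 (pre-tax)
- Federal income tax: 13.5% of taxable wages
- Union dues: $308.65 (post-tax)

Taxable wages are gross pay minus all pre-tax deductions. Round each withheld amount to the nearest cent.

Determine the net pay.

$3,398.54

Health savings account contribution: $305.52
Commuter benefit: $147.06
Pre-tax total = $305.52 + $147.06 = $452.58
Taxable wages = $5,612.61 − $452.58 = $5,160.03
Federal income tax: $5,160.03 × 0.135 = $696.60
State income tax: $5,160.03 × 0.0625 = $322.50
State unemployment insurance (employee share): $5,612.61 × 0.0075 = $42.09
Union dues: $308.65
Employee stock purchase plan: $111.02
Garnishment: $5,612.61 × 0.05 = $280.63
Total deductions = $305.52 + $147.06 + $696.60 + $322.50 + $42.09 + $308.65 + $111.02 + $280.63 = $2,214.07
Net pay = $5,612.61 − $2,214.07 = $3,398.54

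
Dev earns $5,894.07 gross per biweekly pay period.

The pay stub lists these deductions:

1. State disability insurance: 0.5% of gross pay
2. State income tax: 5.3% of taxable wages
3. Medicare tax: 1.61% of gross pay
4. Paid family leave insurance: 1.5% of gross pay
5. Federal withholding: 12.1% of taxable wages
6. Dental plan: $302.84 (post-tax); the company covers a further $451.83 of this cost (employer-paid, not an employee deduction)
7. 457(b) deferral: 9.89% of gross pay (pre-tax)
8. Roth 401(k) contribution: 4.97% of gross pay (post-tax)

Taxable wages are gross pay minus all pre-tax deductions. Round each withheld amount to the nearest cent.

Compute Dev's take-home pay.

457(b) deferral: $5,894.07 × 0.0989 = $582.92
Taxable wages = $5,894.07 − $582.92 = $5,311.15
State income tax: $5,311.15 × 0.053 = $281.49
Federal withholding: $5,311.15 × 0.121 = $642.65
Paid family leave insurance: $5,894.07 × 0.015 = $88.41
Medicare tax: $5,894.07 × 0.0161 = $94.89
State disability insurance: $5,894.07 × 0.005 = $29.47
Roth 401(k) contribution: $5,894.07 × 0.0497 = $292.94
Dental plan: $302.84
(Employer's $451.83 toward dental plan is not withheld from the employee.)
Total deductions = $582.92 + $281.49 + $642.65 + $88.41 + $94.89 + $29.47 + $292.94 + $302.84 = $2,315.61
Net pay = $5,894.07 − $2,315.61 = $3,578.46

$3,578.46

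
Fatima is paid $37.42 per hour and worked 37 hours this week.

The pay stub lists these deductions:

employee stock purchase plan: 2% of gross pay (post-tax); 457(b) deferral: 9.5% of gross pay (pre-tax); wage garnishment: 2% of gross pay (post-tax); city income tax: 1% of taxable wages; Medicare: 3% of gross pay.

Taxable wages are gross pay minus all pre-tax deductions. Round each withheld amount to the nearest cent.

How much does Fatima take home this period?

Gross pay: 37 × $37.42 = $1,384.54
457(b) deferral: $1,384.54 × 0.095 = $131.53
Taxable wages = $1,384.54 − $131.53 = $1,253.01
City income tax: $1,253.01 × 0.01 = $12.53
Medicare: $1,384.54 × 0.03 = $41.54
Wage garnishment: $1,384.54 × 0.02 = $27.69
Employee stock purchase plan: $1,384.54 × 0.02 = $27.69
Total deductions = $131.53 + $12.53 + $41.54 + $27.69 + $27.69 = $240.98
Net pay = $1,384.54 − $240.98 = $1,143.56

$1,143.56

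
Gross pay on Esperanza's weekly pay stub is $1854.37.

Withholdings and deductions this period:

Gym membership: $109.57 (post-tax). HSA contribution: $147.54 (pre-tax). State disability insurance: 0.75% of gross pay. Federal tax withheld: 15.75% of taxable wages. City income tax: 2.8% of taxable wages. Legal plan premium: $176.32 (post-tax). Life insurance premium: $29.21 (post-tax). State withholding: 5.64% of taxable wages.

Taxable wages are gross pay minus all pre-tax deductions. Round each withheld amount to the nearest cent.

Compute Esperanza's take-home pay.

HSA contribution: $147.54
Taxable wages = $1854.37 − $147.54 = $1706.83
Federal tax withheld: $1706.83 × 0.1575 = $268.83
State withholding: $1706.83 × 0.0564 = $96.27
City income tax: $1706.83 × 0.028 = $47.79
State disability insurance: $1854.37 × 0.0075 = $13.91
Life insurance premium: $29.21
Gym membership: $109.57
Legal plan premium: $176.32
Total deductions = $147.54 + $268.83 + $96.27 + $47.79 + $13.91 + $29.21 + $109.57 + $176.32 = $889.44
Net pay = $1854.37 − $889.44 = $964.93

$964.93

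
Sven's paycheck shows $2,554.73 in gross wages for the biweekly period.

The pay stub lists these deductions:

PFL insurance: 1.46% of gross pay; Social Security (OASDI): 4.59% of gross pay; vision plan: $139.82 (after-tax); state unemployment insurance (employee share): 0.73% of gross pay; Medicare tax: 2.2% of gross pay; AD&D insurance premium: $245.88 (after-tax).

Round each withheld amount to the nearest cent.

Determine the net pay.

$1,939.62

PFL insurance: $2,554.73 × 0.0146 = $37.30
State unemployment insurance (employee share): $2,554.73 × 0.0073 = $18.65
Medicare tax: $2,554.73 × 0.022 = $56.20
Social Security (OASDI): $2,554.73 × 0.0459 = $117.26
Vision plan: $139.82
AD&D insurance premium: $245.88
Total deductions = $37.30 + $18.65 + $56.20 + $117.26 + $139.82 + $245.88 = $615.11
Net pay = $2,554.73 − $615.11 = $1,939.62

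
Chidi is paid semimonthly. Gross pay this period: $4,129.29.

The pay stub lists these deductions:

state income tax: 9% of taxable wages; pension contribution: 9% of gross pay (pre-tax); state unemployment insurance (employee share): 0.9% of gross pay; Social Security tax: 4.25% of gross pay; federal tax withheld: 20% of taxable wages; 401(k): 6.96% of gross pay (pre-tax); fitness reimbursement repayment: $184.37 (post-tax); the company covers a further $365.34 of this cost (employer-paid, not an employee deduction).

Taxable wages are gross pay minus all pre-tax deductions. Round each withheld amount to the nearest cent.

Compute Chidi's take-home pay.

$2,066.86

401(k): $4,129.29 × 0.0696 = $287.40
Pension contribution: $4,129.29 × 0.09 = $371.64
Pre-tax total = $287.40 + $371.64 = $659.04
Taxable wages = $4,129.29 − $659.04 = $3,470.25
Federal tax withheld: $3,470.25 × 0.2 = $694.05
State income tax: $3,470.25 × 0.09 = $312.32
State unemployment insurance (employee share): $4,129.29 × 0.009 = $37.16
Social Security tax: $4,129.29 × 0.0425 = $175.49
Fitness reimbursement repayment: $184.37
(Employer's $365.34 toward fitness reimbursement repayment is not withheld from the employee.)
Total deductions = $287.40 + $371.64 + $694.05 + $312.32 + $37.16 + $175.49 + $184.37 = $2,062.43
Net pay = $4,129.29 − $2,062.43 = $2,066.86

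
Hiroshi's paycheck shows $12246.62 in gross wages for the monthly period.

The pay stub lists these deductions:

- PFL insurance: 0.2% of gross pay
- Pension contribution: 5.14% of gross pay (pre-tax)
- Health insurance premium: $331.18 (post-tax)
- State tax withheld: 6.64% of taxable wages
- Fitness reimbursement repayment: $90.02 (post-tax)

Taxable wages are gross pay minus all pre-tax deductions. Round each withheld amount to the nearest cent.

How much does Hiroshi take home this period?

Pension contribution: $12246.62 × 0.0514 = $629.48
Taxable wages = $12246.62 − $629.48 = $11617.14
State tax withheld: $11617.14 × 0.0664 = $771.38
PFL insurance: $12246.62 × 0.002 = $24.49
Fitness reimbursement repayment: $90.02
Health insurance premium: $331.18
Total deductions = $629.48 + $771.38 + $24.49 + $90.02 + $331.18 = $1846.55
Net pay = $12246.62 − $1846.55 = $10400.07

$10400.07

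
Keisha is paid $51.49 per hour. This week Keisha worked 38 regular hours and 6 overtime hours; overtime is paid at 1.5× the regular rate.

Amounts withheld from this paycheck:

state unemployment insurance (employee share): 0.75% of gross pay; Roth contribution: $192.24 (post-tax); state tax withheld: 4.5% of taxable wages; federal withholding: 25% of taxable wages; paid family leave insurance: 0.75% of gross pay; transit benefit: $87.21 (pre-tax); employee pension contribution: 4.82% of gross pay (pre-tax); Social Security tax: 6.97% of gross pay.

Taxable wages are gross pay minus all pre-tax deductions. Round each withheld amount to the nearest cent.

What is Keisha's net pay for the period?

Regular pay: 38 × $51.49 = $1,956.62
Overtime pay: 6 × $51.49 × 1.5 = $463.41
Gross pay = $1,956.62 + $463.41 = $2,420.03
Transit benefit: $87.21
Employee pension contribution: $2,420.03 × 0.0482 = $116.65
Pre-tax total = $87.21 + $116.65 = $203.86
Taxable wages = $2,420.03 − $203.86 = $2,216.17
Federal withholding: $2,216.17 × 0.25 = $554.04
State tax withheld: $2,216.17 × 0.045 = $99.73
Social Security tax: $2,420.03 × 0.0697 = $168.68
State unemployment insurance (employee share): $2,420.03 × 0.0075 = $18.15
Paid family leave insurance: $2,420.03 × 0.0075 = $18.15
Roth contribution: $192.24
Total deductions = $87.21 + $116.65 + $554.04 + $99.73 + $168.68 + $18.15 + $18.15 + $192.24 = $1,254.85
Net pay = $2,420.03 − $1,254.85 = $1,165.18

$1,165.18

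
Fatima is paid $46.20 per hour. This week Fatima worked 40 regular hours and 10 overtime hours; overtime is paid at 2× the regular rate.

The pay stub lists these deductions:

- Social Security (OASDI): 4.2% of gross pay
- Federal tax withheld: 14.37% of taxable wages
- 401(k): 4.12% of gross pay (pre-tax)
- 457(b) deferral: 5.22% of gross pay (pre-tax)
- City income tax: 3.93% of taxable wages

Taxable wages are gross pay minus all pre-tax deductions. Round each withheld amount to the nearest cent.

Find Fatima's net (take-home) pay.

$1,936.78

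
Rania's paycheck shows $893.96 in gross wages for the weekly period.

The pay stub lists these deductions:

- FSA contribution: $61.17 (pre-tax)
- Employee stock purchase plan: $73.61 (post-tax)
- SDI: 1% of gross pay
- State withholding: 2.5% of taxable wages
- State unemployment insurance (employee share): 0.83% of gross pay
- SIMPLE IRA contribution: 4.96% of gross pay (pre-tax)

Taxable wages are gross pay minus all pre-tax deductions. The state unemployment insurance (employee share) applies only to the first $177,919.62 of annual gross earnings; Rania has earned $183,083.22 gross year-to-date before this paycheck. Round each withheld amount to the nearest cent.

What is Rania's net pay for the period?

$686.19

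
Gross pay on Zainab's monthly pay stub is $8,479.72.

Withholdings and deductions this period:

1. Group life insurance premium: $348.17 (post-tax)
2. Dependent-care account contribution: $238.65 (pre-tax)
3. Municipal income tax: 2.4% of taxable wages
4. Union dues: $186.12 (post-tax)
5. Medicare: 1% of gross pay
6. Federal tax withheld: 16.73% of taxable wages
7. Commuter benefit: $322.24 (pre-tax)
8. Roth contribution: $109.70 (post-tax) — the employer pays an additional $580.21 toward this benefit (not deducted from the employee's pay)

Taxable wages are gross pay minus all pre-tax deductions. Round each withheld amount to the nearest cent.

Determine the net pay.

$5,675.17

Commuter benefit: $322.24
Dependent-care account contribution: $238.65
Pre-tax total = $322.24 + $238.65 = $560.89
Taxable wages = $8,479.72 − $560.89 = $7,918.83
Municipal income tax: $7,918.83 × 0.024 = $190.05
Federal tax withheld: $7,918.83 × 0.1673 = $1,324.82
Medicare: $8,479.72 × 0.01 = $84.80
Union dues: $186.12
Roth contribution: $109.70
Group life insurance premium: $348.17
(Employer's $580.21 toward Roth contribution is not withheld from the employee.)
Total deductions = $322.24 + $238.65 + $190.05 + $1,324.82 + $84.80 + $186.12 + $109.70 + $348.17 = $2,804.55
Net pay = $8,479.72 − $2,804.55 = $5,675.17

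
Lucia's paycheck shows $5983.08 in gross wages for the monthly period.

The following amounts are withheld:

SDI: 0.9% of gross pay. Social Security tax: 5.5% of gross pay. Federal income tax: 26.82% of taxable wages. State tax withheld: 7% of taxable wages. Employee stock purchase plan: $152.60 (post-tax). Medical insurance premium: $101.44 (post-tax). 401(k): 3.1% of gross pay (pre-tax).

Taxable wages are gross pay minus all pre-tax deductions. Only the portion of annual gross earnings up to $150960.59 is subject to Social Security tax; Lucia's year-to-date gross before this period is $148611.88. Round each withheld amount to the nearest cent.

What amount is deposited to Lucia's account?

401(k): $5983.08 × 0.031 = $185.48
Taxable wages = $5983.08 − $185.48 = $5797.60
State tax withheld: $5797.60 × 0.07 = $405.83
Federal income tax: $5797.60 × 0.2682 = $1554.92
Social Security tax: only $150960.59 − $148611.88 = $2348.71 of this check is subject → $2348.71 × 0.055 = $129.18
SDI: $5983.08 × 0.009 = $53.85
Employee stock purchase plan: $152.60
Medical insurance premium: $101.44
Total deductions = $185.48 + $405.83 + $1554.92 + $129.18 + $53.85 + $152.60 + $101.44 = $2583.30
Net pay = $5983.08 − $2583.30 = $3399.78

$3399.78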